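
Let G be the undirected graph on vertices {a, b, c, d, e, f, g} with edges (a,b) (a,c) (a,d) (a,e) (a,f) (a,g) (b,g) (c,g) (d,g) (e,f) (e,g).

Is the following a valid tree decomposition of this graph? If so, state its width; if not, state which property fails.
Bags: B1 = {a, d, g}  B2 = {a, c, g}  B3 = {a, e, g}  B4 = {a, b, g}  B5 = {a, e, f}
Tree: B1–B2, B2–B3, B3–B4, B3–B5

Checking the three conditions: (i) the bags cover all of {a, b, c, d, e, f, g}; (ii) for each edge, some bag contains both endpoints; (iii) the bags containing any fixed vertex form a subtree. All hold, so the decomposition is valid with width 3 − 1 = 2.

Yes; width 2.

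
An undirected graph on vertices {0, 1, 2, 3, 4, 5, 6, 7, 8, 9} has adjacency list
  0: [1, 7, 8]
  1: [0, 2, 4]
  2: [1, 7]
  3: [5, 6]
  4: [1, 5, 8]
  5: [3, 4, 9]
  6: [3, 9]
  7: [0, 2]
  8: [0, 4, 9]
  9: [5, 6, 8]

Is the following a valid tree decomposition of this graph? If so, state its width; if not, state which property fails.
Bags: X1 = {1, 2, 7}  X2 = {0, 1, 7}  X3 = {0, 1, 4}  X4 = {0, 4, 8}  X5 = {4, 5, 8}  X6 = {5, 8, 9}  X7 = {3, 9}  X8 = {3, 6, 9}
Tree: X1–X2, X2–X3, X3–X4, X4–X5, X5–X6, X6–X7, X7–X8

No — edge (5,3) lies in no bag.

A tree decomposition must satisfy three properties: every vertex lies in some bag; for every edge, both endpoints lie together in some bag; and for every vertex, the bags containing it form a connected subtree. Here edge (5,3) lies in no bag, so the decomposition is invalid.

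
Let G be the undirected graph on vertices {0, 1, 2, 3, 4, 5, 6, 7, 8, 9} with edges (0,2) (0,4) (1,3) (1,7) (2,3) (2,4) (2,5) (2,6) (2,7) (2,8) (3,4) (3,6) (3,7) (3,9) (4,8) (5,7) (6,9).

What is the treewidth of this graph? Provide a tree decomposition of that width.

Treewidth 2.
Bags: B1 = {1, 3, 7}  B2 = {2, 3, 7}  B3 = {2, 3, 4}  B4 = {0, 2, 4}  B5 = {2, 4, 8}  B6 = {2, 3, 6}  B7 = {3, 6, 9}  B8 = {2, 5, 7}
Tree: B1–B2, B2–B3, B3–B4, B3–B5, B3–B6, B6–B7, B2–B8

Every bag has size at most 3, so the width is 3 − 1 = 2 and tw(G) ≤ 2. On the other hand G contains the 3-clique {1, 3, 7}. A clique must lie in a single bag of any decomposition, so no decomposition can have width below 2. Combining the bounds, tw(G) = 2.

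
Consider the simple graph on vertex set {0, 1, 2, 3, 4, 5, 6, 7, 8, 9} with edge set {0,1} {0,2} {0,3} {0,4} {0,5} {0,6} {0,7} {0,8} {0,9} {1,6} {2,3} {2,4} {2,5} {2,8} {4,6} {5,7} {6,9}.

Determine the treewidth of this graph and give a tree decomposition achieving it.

Treewidth 2.
One such decomposition:
Bags: B1 = {0, 2, 4}  B2 = {0, 4, 6}  B3 = {0, 2, 8}  B4 = {0, 2, 3}  B5 = {0, 2, 5}  B6 = {0, 5, 7}  B7 = {0, 1, 6}  B8 = {0, 6, 9}
Tree: B1–B2, B1–B3, B1–B4, B1–B5, B5–B6, B2–B7, B2–B8

Every bag has size at most 3, so the width is 3 − 1 = 2 and tw(G) ≤ 2. Conversely, {0, 1, 6} is a clique of size 3, and the vertices of any clique must share a bag in every tree decomposition; so some bag has ≥ 3 vertices and tw(G) ≥ 2. Therefore the treewidth is 2.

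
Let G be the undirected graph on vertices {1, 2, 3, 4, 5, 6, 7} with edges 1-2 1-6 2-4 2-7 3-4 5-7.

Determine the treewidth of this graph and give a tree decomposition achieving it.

Treewidth 1.
One optimal decomposition is:
Bags: B1 = {1, 2}  B2 = {2, 4}  B3 = {1, 6}  B4 = {3, 4}  B5 = {2, 7}  B6 = {5, 7}
Tree: B1–B2, B1–B3, B2–B4, B2–B5, B5–B6

Each bag holds 2 vertices, so the decomposition has width 1, which upper-bounds the treewidth. Any graph with an edge has treewidth ≥ 1, and G has the edge 2–1. Combining the bounds, tw(G) = 1.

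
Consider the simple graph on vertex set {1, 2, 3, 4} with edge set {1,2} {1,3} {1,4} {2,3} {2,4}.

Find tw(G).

2

A width-2 tree decomposition is:
Bags: B1 = {1, 2, 3}  B2 = {1, 2, 4}
Tree: B1–B2
Each bag holds 3 vertices, so the decomposition has width 2, which upper-bounds the treewidth. Conversely, {1, 2, 3} is a clique of size 3, and the vertices of any clique must share a bag in every tree decomposition; so some bag has ≥ 3 vertices and tw(G) ≥ 2. Therefore the treewidth is 2.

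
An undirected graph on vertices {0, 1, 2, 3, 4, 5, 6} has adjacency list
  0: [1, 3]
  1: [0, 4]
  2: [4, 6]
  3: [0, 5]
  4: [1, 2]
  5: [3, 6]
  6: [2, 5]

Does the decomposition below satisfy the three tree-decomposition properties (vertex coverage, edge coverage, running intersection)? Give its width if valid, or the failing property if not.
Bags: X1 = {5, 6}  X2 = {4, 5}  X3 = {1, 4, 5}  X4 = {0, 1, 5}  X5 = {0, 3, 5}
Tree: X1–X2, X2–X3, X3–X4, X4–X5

No — vertex 2 appears in no bag.

A tree decomposition must satisfy three properties: every vertex lies in some bag; for every edge, both endpoints lie together in some bag; and for every vertex, the bags containing it form a connected subtree. Here vertex 2 appears in no bag, so the decomposition is invalid.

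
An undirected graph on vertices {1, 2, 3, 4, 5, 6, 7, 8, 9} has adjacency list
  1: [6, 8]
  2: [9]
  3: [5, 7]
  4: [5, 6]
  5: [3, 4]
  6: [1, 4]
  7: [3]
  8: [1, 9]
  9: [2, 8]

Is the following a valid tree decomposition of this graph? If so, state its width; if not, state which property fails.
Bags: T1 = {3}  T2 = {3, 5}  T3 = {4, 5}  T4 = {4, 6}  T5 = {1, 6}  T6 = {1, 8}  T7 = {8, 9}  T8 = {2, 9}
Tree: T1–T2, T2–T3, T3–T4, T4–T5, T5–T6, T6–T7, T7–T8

A tree decomposition must satisfy three properties: every vertex lies in some bag; for every edge, both endpoints lie together in some bag; and for every vertex, the bags containing it form a connected subtree. Here vertex 7 appears in no bag, so the decomposition is invalid.

No — vertex 7 appears in no bag.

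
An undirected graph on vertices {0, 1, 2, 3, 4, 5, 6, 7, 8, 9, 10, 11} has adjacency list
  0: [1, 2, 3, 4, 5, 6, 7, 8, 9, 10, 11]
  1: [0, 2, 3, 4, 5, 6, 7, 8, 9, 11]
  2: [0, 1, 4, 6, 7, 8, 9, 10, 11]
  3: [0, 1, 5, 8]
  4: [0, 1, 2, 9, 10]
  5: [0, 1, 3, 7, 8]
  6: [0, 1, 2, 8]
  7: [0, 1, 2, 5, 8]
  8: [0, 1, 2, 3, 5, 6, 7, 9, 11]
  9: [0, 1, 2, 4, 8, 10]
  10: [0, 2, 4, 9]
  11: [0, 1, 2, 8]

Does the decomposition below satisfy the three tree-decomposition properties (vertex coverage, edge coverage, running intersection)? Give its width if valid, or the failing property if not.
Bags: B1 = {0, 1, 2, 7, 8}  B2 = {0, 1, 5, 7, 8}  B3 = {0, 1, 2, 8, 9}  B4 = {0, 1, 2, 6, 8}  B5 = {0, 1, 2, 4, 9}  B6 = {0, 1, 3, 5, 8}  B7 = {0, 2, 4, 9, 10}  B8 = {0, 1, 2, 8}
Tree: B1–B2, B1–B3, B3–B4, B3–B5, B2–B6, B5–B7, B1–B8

A tree decomposition must satisfy three properties: every vertex lies in some bag; for every edge, both endpoints lie together in some bag; and for every vertex, the bags containing it form a connected subtree. Here vertex 11 appears in no bag, so the decomposition is invalid.

No — vertex 11 appears in no bag.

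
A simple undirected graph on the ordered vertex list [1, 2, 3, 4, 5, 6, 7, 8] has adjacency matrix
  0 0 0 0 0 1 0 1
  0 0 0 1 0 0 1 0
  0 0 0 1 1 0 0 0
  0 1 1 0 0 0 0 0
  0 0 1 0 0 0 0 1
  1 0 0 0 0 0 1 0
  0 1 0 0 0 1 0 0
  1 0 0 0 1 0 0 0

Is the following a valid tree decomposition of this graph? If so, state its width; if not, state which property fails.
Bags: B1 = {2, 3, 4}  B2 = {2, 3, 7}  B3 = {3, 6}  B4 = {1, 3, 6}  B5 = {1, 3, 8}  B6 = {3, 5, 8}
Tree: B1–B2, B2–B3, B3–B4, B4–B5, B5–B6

A tree decomposition must satisfy three properties: every vertex lies in some bag; for every edge, both endpoints lie together in some bag; and for every vertex, the bags containing it form a connected subtree. Here edge (7,6) lies in no bag, so the decomposition is invalid.

No — edge (7,6) lies in no bag.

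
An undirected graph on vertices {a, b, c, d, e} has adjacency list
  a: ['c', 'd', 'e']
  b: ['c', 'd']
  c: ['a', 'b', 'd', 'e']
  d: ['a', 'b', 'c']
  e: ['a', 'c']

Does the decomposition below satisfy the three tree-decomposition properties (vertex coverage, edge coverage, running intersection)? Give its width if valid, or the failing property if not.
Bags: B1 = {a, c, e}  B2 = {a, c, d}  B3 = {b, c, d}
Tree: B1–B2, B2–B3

Yes; width 2.

Vertex coverage: the bags together contain {a, b, c, d, e}, the full vertex set. Edge coverage: each edge of G has both endpoints in at least one bag. Running intersection: for every vertex, the bags containing it form a connected subtree. All three properties hold, so this is a valid tree decomposition of width max|bag| − 1 = 2, and hence tw(G) ≤ 2.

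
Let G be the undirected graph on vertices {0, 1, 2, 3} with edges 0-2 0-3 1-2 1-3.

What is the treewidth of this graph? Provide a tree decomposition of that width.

Each bag holds 3 vertices, so the decomposition has width 2, which upper-bounds the treewidth. For the lower bound, G contains the cycle 3–1–2–0–3, so G is not a forest; only forests have treewidth ≤ 1, hence tw(G) ≥ 2. Hence tw(G) = 2 exactly.

Treewidth 2.
Bags: B1 = {1, 2, 3}  B2 = {0, 2, 3}
Tree: B1–B2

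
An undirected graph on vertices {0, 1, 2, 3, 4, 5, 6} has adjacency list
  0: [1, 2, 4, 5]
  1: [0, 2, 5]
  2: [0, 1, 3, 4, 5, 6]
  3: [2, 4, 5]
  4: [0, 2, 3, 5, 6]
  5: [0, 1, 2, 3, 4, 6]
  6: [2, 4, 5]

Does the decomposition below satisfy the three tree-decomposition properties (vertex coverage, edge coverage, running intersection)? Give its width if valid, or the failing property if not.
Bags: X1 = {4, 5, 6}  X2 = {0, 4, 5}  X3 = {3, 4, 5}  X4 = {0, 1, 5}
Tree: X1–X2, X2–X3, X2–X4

A tree decomposition must satisfy three properties: every vertex lies in some bag; for every edge, both endpoints lie together in some bag; and for every vertex, the bags containing it form a connected subtree. Here vertex 2 appears in no bag, so the decomposition is invalid.

No — vertex 2 appears in no bag.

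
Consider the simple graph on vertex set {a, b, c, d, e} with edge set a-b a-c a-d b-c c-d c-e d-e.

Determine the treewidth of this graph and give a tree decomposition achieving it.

The largest bag has 3 vertices, giving width 2; this decomposition certifies tw(G) ≤ 2. For the lower bound, the 3 vertices {c, d, e} are pairwise adjacent, and any tree decomposition puts a clique entirely inside one bag — forcing width ≥ 2. The upper and lower bounds meet at 2, so that is the treewidth.

Treewidth 2.
One such decomposition:
Bags: B1 = {c, d, e}  B2 = {a, c, d}  B3 = {a, b, c}
Tree: B1–B2, B2–B3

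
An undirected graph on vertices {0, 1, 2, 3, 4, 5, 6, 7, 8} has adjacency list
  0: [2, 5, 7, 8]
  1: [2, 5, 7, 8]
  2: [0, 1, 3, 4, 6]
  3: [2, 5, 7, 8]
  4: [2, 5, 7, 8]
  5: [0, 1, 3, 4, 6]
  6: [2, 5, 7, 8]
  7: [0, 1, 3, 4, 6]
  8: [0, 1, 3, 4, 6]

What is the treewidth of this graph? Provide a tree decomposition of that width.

Treewidth 4.
One optimal decomposition is:
Bags: B1 = {2, 5, 6, 7, 8}  B2 = {0, 2, 5, 7, 8}  B3 = {2, 3, 5, 7, 8}  B4 = {1, 2, 5, 7, 8}  B5 = {2, 4, 5, 7, 8}
Tree: B1–B2, B2–B3, B3–B4, B4–B5

Every bag has size at most 5, so the width is 5 − 1 = 4 and tw(G) ≤ 4. For the lower bound: the 5 vertex sets {6,8}, {0,2}, {3,5}, {7}, {1} are disjoint, each induces a connected subgraph, and every pair is joined by at least one edge of G. Contracting each set to a single vertex therefore yields K_{5} as a minor, and since treewidth is minor-monotone, tw(G) ≥ tw(K_{5}) = 4. Hence tw(G) = 4 exactly.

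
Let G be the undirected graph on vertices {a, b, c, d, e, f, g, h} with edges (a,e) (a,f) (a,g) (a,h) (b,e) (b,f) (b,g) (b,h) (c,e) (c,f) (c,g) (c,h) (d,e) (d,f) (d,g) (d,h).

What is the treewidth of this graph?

4

A width-4 tree decomposition is:
Bags: B1 = {c, e, f, g, h}  B2 = {d, e, f, g, h}  B3 = {a, e, f, g, h}  B4 = {b, e, f, g, h}
Tree: B1–B2, B2–B3, B3–B4
Each bag holds 5 vertices, so the decomposition has width 4, which upper-bounds the treewidth. For the lower bound: the 5 vertex sets {c,f}, {d,h}, {a,e}, {g}, {b} are disjoint, each induces a connected subgraph, and every pair is joined by at least one edge of G. Contracting each set to a single vertex therefore yields K_{5} as a minor, and since treewidth is minor-monotone, tw(G) ≥ tw(K_{5}) = 4. Combining the bounds, tw(G) = 4.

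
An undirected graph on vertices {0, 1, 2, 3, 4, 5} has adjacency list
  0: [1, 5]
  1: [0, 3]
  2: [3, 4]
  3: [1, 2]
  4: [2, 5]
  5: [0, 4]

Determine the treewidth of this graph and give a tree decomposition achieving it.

The largest bag has 3 vertices, giving width 2; this decomposition certifies tw(G) ≤ 2. For the lower bound, G contains the cycle 2–4–5–0–1–3–2, so G is not a forest; only forests have treewidth ≤ 1, hence tw(G) ≥ 2. Hence tw(G) = 2 exactly.

Treewidth 2.
One optimal decomposition is:
Bags: B1 = {2, 4, 5}  B2 = {0, 2, 5}  B3 = {0, 1, 2}  B4 = {1, 2, 3}
Tree: B1–B2, B2–B3, B3–B4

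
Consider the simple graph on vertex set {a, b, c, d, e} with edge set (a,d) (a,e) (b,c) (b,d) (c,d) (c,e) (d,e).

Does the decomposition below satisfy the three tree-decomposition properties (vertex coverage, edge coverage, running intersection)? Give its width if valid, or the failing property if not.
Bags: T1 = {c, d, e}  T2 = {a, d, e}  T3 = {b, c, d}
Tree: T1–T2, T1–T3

Checking the three conditions: (i) the bags cover all of {a, b, c, d, e}; (ii) for each edge, some bag contains both endpoints; (iii) the bags containing any fixed vertex form a subtree. All hold, so the decomposition is valid with width 3 − 1 = 2.

Yes; width 2.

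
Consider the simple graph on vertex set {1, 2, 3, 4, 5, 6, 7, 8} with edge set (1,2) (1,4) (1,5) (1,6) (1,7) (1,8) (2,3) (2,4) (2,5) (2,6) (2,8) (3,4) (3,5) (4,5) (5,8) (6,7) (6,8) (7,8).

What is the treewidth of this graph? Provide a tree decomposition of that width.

Treewidth 3.
Bags: B1 = {1, 2, 6, 8}  B2 = {1, 2, 5, 8}  B3 = {1, 6, 7, 8}  B4 = {1, 2, 4, 5}  B5 = {2, 3, 4, 5}
Tree: B1–B2, B1–B3, B2–B4, B4–B5

Each bag holds 4 vertices, so the decomposition has width 3, which upper-bounds the treewidth. On the other hand G contains the 4-clique {1, 2, 5, 8}. A clique must lie in a single bag of any decomposition, so no decomposition can have width below 3. Combining the bounds, tw(G) = 3.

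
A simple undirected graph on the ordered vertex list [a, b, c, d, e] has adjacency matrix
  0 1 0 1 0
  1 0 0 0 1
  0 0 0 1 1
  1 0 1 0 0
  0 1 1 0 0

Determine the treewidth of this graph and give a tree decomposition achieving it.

Treewidth 2.
One such decomposition:
Bags: B1 = {b, c, e}  B2 = {a, b, c}  B3 = {a, c, d}
Tree: B1–B2, B2–B3

Every bag has size at most 3, so the width is 3 − 1 = 2 and tw(G) ≤ 2. The edges c–e–b–a–d–c form a cycle, so G is not a tree and its treewidth is at least 2. Therefore the treewidth is 2.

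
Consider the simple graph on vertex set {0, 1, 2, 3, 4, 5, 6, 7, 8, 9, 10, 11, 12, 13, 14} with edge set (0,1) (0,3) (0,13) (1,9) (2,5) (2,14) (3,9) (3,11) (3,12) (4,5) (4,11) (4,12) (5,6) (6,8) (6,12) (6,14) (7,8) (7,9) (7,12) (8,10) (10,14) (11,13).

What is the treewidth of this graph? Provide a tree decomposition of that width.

Treewidth 3.
One such decomposition:
Bags: B1 = {0, 1, 11, 13}  B2 = {0, 1, 3, 11}  B3 = {1, 3, 9, 11}  B4 = {3, 4, 9, 11}  B5 = {3, 4, 9, 12}  B6 = {4, 7, 9, 12}  B7 = {4, 5, 7, 12}  B8 = {5, 6, 7, 12}  B9 = {5, 6, 7, 8}  B10 = {2, 5, 6, 8}  B11 = {2, 6, 8, 14}  B12 = {2, 8, 10, 14}
Tree: B1–B2, B2–B3, B3–B4, B4–B5, B5–B6, B6–B7, B7–B8, B8–B9, B9–B10, B10–B11, B11–B12

Every bag has size at most 4, so the width is 4 − 1 = 3 and tw(G) ≤ 3. For the lower bound: the 4 vertex sets {0,1,13}, {11}, {3}, {4,7,9,12} are disjoint, each induces a connected subgraph, and every pair is joined by at least one edge of G. Contracting each set to a single vertex therefore yields K_{4} as a minor, and since treewidth is minor-monotone, tw(G) ≥ tw(K_{4}) = 3. Therefore the treewidth is 3.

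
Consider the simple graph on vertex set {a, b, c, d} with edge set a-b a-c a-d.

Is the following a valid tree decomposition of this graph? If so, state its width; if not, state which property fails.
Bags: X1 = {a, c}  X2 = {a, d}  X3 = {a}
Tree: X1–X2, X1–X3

No — vertex b appears in no bag.

A tree decomposition must satisfy three properties: every vertex lies in some bag; for every edge, both endpoints lie together in some bag; and for every vertex, the bags containing it form a connected subtree. Here vertex b appears in no bag, so the decomposition is invalid.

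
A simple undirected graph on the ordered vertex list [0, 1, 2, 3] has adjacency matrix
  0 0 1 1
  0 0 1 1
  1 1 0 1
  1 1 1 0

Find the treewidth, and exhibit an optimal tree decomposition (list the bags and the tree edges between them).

Every bag has size at most 3, so the width is 3 − 1 = 2 and tw(G) ≤ 2. Conversely, {0, 2, 3} is a clique of size 3, and the vertices of any clique must share a bag in every tree decomposition; so some bag has ≥ 3 vertices and tw(G) ≥ 2. Combining the bounds, tw(G) = 2.

Treewidth 2.
One optimal decomposition is:
Bags: B1 = {0, 2, 3}  B2 = {1, 2, 3}
Tree: B1–B2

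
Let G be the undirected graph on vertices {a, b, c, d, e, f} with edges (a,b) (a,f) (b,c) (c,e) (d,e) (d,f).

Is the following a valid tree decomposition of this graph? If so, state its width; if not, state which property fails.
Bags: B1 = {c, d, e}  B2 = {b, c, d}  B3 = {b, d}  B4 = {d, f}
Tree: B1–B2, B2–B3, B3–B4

No — vertex a appears in no bag.

A tree decomposition must satisfy three properties: every vertex lies in some bag; for every edge, both endpoints lie together in some bag; and for every vertex, the bags containing it form a connected subtree. Here vertex a appears in no bag, so the decomposition is invalid.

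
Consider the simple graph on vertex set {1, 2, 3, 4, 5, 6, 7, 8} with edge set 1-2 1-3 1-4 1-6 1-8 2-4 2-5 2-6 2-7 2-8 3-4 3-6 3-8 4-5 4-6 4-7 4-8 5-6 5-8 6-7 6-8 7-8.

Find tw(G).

4

A width-4 tree decomposition is:
Bags: B1 = {1, 2, 4, 6, 8}  B2 = {1, 3, 4, 6, 8}  B3 = {2, 4, 6, 7, 8}  B4 = {2, 4, 5, 6, 8}
Tree: B1–B2, B1–B3, B3–B4
Each bag holds 5 vertices, so the decomposition has width 4, which upper-bounds the treewidth. Conversely, {1, 2, 4, 6, 8} is a clique of size 5, and the vertices of any clique must share a bag in every tree decomposition; so some bag has ≥ 5 vertices and tw(G) ≥ 4. Hence tw(G) = 4 exactly.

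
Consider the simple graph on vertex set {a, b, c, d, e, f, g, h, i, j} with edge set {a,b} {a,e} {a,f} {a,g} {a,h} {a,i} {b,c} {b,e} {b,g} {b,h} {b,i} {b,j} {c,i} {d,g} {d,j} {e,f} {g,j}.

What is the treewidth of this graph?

2

A width-2 tree decomposition is:
Bags: B1 = {b, c, i}  B2 = {a, b, i}  B3 = {a, b, g}  B4 = {a, b, e}  B5 = {a, e, f}  B6 = {a, b, h}  B7 = {b, g, j}  B8 = {d, g, j}
Tree: B1–B2, B2–B3, B2–B4, B4–B5, B2–B6, B3–B7, B7–B8
Each bag holds 3 vertices, so the decomposition has width 2, which upper-bounds the treewidth. For the lower bound, the 3 vertices {d, g, j} are pairwise adjacent, and any tree decomposition puts a clique entirely inside one bag — forcing width ≥ 2. Therefore the treewidth is 2.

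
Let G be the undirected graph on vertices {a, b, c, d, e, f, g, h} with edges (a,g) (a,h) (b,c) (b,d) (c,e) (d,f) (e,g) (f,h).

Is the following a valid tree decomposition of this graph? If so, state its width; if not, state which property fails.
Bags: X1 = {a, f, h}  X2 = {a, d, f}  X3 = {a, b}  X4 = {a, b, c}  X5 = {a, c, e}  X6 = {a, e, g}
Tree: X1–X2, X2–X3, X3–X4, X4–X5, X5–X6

A tree decomposition must satisfy three properties: every vertex lies in some bag; for every edge, both endpoints lie together in some bag; and for every vertex, the bags containing it form a connected subtree. Here edge (d,b) lies in no bag, so the decomposition is invalid.

No — edge (d,b) lies in no bag.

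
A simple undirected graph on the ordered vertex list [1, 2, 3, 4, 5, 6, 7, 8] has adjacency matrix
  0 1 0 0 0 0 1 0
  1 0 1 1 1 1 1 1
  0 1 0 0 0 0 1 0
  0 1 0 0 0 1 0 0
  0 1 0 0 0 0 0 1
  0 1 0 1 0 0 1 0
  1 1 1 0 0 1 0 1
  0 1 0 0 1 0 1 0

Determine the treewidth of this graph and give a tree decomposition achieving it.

The largest bag has 3 vertices, giving width 2; this decomposition certifies tw(G) ≤ 2. On the other hand G contains the 3-clique {2, 4, 6}. A clique must lie in a single bag of any decomposition, so no decomposition can have width below 2. Therefore the treewidth is 2.

Treewidth 2.
One such decomposition:
Bags: B1 = {2, 3, 7}  B2 = {1, 2, 7}  B3 = {2, 7, 8}  B4 = {2, 6, 7}  B5 = {2, 4, 6}  B6 = {2, 5, 8}
Tree: B1–B2, B2–B3, B1–B4, B4–B5, B3–B6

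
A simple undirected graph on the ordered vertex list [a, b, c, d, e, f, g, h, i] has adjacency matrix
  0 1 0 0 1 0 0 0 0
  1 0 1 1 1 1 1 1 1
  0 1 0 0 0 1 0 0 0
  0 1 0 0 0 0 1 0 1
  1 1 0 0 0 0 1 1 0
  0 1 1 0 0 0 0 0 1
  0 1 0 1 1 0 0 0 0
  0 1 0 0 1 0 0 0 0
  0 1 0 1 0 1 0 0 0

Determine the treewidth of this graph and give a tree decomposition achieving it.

Treewidth 2.
One optimal decomposition is:
Bags: B1 = {b, e, g}  B2 = {b, d, g}  B3 = {b, d, i}  B4 = {a, b, e}  B5 = {b, f, i}  B6 = {b, e, h}  B7 = {b, c, f}
Tree: B1–B2, B2–B3, B1–B4, B3–B5, B4–B6, B5–B7

The largest bag has 3 vertices, giving width 2; this decomposition certifies tw(G) ≤ 2. Conversely, {b, d, g} is a clique of size 3, and the vertices of any clique must share a bag in every tree decomposition; so some bag has ≥ 3 vertices and tw(G) ≥ 2. The upper and lower bounds meet at 2, so that is the treewidth.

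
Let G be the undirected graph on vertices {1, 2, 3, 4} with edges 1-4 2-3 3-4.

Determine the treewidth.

A width-1 tree decomposition is:
Bags: B1 = {2, 3}  B2 = {3, 4}  B3 = {1, 4}
Tree: B1–B2, B2–B3
The largest bag has 2 vertices, giving width 1; this decomposition certifies tw(G) ≤ 1. G has an edge, so its treewidth is at least 1. Combining the bounds, tw(G) = 1.

1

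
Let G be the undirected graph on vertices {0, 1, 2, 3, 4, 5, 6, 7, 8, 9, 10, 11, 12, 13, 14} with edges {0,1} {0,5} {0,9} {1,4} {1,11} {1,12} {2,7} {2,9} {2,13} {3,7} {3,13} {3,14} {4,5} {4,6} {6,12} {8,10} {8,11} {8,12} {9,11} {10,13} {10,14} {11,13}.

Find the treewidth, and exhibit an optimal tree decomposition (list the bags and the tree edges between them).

Treewidth 3.
One optimal decomposition is:
Bags: B1 = {4, 5, 6, 12}  B2 = {1, 4, 5, 12}  B3 = {0, 1, 5, 12}  B4 = {0, 1, 8, 12}  B5 = {0, 1, 8, 11}  B6 = {0, 8, 9, 11}  B7 = {8, 9, 10, 11}  B8 = {9, 10, 11, 13}  B9 = {2, 9, 10, 13}  B10 = {2, 10, 13, 14}  B11 = {2, 3, 13, 14}  B12 = {2, 3, 7, 14}
Tree: B1–B2, B2–B3, B3–B4, B4–B5, B5–B6, B6–B7, B7–B8, B8–B9, B9–B10, B10–B11, B11–B12

Every bag has size at most 4, so the width is 4 − 1 = 3 and tw(G) ≤ 3. For the lower bound: the 4 vertex sets {4,5,6}, {12}, {1}, {0,8,9,11} are disjoint, each induces a connected subgraph, and every pair is joined by at least one edge of G. Contracting each set to a single vertex therefore yields K_{4} as a minor, and since treewidth is minor-monotone, tw(G) ≥ tw(K_{4}) = 3. Hence tw(G) = 3 exactly.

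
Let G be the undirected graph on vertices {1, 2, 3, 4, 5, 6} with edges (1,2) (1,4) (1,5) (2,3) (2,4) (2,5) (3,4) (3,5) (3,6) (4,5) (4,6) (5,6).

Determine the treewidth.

A width-3 tree decomposition is:
Bags: B1 = {2, 3, 4, 5}  B2 = {3, 4, 5, 6}  B3 = {1, 2, 4, 5}
Tree: B1–B2, B1–B3
The largest bag has 4 vertices, giving width 3; this decomposition certifies tw(G) ≤ 3. For the lower bound, the 4 vertices {1, 2, 4, 5} are pairwise adjacent, and any tree decomposition puts a clique entirely inside one bag — forcing width ≥ 3. The upper and lower bounds meet at 3, so that is the treewidth.

3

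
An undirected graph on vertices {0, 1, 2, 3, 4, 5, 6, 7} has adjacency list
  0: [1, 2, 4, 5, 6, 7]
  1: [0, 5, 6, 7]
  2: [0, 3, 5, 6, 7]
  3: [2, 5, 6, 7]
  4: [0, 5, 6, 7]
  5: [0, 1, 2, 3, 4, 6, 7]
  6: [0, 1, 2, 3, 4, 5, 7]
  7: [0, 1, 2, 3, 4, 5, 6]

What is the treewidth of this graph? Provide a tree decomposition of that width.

Treewidth 4.
Bags: B1 = {0, 2, 5, 6, 7}  B2 = {0, 4, 5, 6, 7}  B3 = {0, 1, 5, 6, 7}  B4 = {2, 3, 5, 6, 7}
Tree: B1–B2, B2–B3, B1–B4

Each bag holds 5 vertices, so the decomposition has width 4, which upper-bounds the treewidth. For the lower bound, the 5 vertices {0, 1, 5, 6, 7} are pairwise adjacent, and any tree decomposition puts a clique entirely inside one bag — forcing width ≥ 4. Combining the bounds, tw(G) = 4.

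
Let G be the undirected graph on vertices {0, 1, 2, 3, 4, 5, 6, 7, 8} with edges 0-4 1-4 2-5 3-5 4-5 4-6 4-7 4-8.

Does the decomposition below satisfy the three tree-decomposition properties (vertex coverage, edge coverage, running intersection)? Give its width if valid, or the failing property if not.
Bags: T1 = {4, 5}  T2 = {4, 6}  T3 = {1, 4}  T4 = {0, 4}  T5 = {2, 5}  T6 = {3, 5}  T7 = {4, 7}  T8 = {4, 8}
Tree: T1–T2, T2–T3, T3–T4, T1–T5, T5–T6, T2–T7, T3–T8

Vertex coverage: the bags together contain {0, 1, 2, 3, 4, 5, 6, 7, 8}, the full vertex set. Edge coverage: each edge of G has both endpoints in at least one bag. Running intersection: for every vertex, the bags containing it form a connected subtree. All three properties hold, so this is a valid tree decomposition of width max|bag| − 1 = 1, and hence tw(G) ≤ 1.

Yes; width 1.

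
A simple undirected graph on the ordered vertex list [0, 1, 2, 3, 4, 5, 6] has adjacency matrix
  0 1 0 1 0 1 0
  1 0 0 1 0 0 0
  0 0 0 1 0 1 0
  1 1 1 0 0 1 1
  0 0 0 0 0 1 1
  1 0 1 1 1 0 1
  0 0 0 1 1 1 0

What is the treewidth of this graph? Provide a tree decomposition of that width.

Treewidth 2.
One such decomposition:
Bags: B1 = {4, 5, 6}  B2 = {3, 5, 6}  B3 = {0, 3, 5}  B4 = {0, 1, 3}  B5 = {2, 3, 5}
Tree: B1–B2, B2–B3, B3–B4, B2–B5

Every bag has size at most 3, so the width is 3 − 1 = 2 and tw(G) ≤ 2. Conversely, {0, 1, 3} is a clique of size 3, and the vertices of any clique must share a bag in every tree decomposition; so some bag has ≥ 3 vertices and tw(G) ≥ 2. Hence tw(G) = 2 exactly.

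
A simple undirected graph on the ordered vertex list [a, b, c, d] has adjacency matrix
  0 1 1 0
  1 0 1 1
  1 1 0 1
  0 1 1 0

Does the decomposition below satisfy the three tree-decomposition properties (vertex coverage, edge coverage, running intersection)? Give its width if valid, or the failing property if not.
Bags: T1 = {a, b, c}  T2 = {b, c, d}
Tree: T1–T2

Yes; width 2.

Checking the three conditions: (i) the bags cover all of {a, b, c, d}; (ii) for each edge, some bag contains both endpoints; (iii) the bags containing any fixed vertex form a subtree. All hold, so the decomposition is valid with width 3 − 1 = 2.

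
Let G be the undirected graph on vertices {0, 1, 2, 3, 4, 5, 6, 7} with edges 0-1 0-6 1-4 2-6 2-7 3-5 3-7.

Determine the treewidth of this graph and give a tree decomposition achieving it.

Treewidth 1.
One optimal decomposition is:
Bags: B1 = {3, 5}  B2 = {3, 7}  B3 = {2, 7}  B4 = {2, 6}  B5 = {0, 6}  B6 = {0, 1}  B7 = {1, 4}
Tree: B1–B2, B2–B3, B3–B4, B4–B5, B5–B6, B6–B7

Each bag holds 2 vertices, so the decomposition has width 1, which upper-bounds the treewidth. G has an edge, so its treewidth is at least 1. Combining the bounds, tw(G) = 1.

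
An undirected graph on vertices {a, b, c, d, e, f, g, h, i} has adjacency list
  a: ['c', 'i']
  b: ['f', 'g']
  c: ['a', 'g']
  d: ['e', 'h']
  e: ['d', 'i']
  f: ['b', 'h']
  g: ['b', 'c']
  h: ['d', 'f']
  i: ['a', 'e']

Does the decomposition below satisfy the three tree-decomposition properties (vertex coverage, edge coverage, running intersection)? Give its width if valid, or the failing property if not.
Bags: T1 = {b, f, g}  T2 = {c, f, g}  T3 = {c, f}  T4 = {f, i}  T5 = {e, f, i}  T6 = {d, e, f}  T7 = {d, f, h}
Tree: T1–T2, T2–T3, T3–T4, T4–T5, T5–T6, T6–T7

A tree decomposition must satisfy three properties: every vertex lies in some bag; for every edge, both endpoints lie together in some bag; and for every vertex, the bags containing it form a connected subtree. Here vertex a appears in no bag, so the decomposition is invalid.

No — vertex a appears in no bag.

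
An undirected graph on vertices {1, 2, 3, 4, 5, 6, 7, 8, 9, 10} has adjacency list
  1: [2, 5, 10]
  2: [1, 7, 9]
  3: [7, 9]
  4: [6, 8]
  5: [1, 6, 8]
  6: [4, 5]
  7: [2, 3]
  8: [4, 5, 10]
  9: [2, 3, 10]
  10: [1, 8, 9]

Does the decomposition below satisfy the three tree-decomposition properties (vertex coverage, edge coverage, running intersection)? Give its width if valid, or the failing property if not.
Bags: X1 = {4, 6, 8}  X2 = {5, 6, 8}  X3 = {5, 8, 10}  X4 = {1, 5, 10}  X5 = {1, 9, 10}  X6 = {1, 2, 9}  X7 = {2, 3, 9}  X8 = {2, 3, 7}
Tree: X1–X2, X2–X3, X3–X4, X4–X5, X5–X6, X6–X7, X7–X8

Every vertex of G appears in some bag (union = {1, 2, 3, 4, 5, 6, 7, 8, 9, 10}); every edge is covered by a bag; and for each vertex v the set of bags containing v is connected in the bag tree. The decomposition is therefore valid. The largest bag has 3 vertices, so the width is 2.

Yes; width 2.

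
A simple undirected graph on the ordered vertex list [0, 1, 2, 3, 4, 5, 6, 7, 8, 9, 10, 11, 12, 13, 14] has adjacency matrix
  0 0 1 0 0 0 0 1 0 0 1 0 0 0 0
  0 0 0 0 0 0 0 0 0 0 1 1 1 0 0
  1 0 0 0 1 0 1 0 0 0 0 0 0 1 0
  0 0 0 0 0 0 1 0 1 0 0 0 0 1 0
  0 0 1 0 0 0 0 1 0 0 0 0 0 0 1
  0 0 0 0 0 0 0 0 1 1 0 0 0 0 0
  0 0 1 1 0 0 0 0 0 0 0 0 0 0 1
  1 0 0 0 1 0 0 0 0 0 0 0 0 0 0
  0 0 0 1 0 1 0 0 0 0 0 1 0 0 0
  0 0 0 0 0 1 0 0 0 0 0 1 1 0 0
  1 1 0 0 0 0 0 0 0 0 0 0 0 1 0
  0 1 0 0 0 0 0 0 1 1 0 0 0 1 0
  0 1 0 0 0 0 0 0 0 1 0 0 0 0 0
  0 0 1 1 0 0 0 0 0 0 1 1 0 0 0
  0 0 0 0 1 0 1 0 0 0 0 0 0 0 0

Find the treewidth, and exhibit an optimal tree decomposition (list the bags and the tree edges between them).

Treewidth 3.
Bags: B1 = {4, 6, 7, 14}  B2 = {2, 4, 6, 7}  B3 = {0, 2, 6, 7}  B4 = {0, 2, 3, 6}  B5 = {0, 2, 3, 13}  B6 = {0, 3, 10, 13}  B7 = {3, 8, 10, 13}  B8 = {8, 10, 11, 13}  B9 = {1, 8, 10, 11}  B10 = {1, 5, 8, 11}  B11 = {1, 5, 9, 11}  B12 = {1, 5, 9, 12}
Tree: B1–B2, B2–B3, B3–B4, B4–B5, B5–B6, B6–B7, B7–B8, B8–B9, B9–B10, B10–B11, B11–B12

Each bag holds 4 vertices, so the decomposition has width 3, which upper-bounds the treewidth. For the lower bound: the 4 vertex sets {4,7,14}, {6}, {2}, {0,3,10,13} are disjoint, each induces a connected subgraph, and every pair is joined by at least one edge of G. Contracting each set to a single vertex therefore yields K_{4} as a minor, and since treewidth is minor-monotone, tw(G) ≥ tw(K_{4}) = 3. The upper and lower bounds meet at 3, so that is the treewidth.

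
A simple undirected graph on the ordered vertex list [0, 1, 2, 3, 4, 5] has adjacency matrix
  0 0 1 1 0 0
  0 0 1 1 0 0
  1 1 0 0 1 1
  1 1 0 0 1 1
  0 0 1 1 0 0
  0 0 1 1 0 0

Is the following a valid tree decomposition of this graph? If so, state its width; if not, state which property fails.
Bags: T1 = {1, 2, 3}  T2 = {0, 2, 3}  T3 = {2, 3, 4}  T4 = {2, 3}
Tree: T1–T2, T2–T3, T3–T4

No — vertex 5 appears in no bag.

A tree decomposition must satisfy three properties: every vertex lies in some bag; for every edge, both endpoints lie together in some bag; and for every vertex, the bags containing it form a connected subtree. Here vertex 5 appears in no bag, so the decomposition is invalid.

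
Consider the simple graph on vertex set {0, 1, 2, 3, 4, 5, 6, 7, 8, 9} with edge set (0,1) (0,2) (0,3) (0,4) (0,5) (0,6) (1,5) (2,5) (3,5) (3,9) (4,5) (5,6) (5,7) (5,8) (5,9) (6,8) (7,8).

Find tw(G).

A width-2 tree decomposition is:
Bags: B1 = {0, 3, 5}  B2 = {0, 4, 5}  B3 = {3, 5, 9}  B4 = {0, 2, 5}  B5 = {0, 5, 6}  B6 = {5, 6, 8}  B7 = {0, 1, 5}  B8 = {5, 7, 8}
Tree: B1–B2, B1–B3, B2–B4, B2–B5, B5–B6, B4–B7, B6–B8
The largest bag has 3 vertices, giving width 2; this decomposition certifies tw(G) ≤ 2. Conversely, {0, 1, 5} is a clique of size 3, and the vertices of any clique must share a bag in every tree decomposition; so some bag has ≥ 3 vertices and tw(G) ≥ 2. Therefore the treewidth is 2.

2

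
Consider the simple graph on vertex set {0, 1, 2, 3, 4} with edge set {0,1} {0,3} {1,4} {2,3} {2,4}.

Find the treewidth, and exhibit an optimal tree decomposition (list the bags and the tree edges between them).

Treewidth 2.
One optimal decomposition is:
Bags: B1 = {0, 1, 3}  B2 = {1, 2, 3}  B3 = {1, 2, 4}
Tree: B1–B2, B2–B3

Every bag has size at most 3, so the width is 3 − 1 = 2 and tw(G) ≤ 2. Since 1–0–3–2–4–1 is a cycle in G, G is not acyclic. Forests are exactly the graphs of treewidth ≤ 1, so tw(G) ≥ 2. Therefore the treewidth is 2.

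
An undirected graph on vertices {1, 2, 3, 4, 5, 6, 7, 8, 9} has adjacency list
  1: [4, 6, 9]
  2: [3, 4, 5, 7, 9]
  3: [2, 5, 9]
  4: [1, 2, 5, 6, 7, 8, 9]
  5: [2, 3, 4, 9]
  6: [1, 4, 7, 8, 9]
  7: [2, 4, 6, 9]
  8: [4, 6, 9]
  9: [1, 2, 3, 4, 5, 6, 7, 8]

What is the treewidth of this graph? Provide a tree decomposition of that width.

Every bag has size at most 4, so the width is 4 − 1 = 3 and tw(G) ≤ 3. On the other hand G contains the 4-clique {2, 3, 5, 9}. A clique must lie in a single bag of any decomposition, so no decomposition can have width below 3. Combining the bounds, tw(G) = 3.

Treewidth 3.
One optimal decomposition is:
Bags: B1 = {2, 4, 7, 9}  B2 = {2, 4, 5, 9}  B3 = {4, 6, 7, 9}  B4 = {4, 6, 8, 9}  B5 = {2, 3, 5, 9}  B6 = {1, 4, 6, 9}
Tree: B1–B2, B1–B3, B3–B4, B2–B5, B4–B6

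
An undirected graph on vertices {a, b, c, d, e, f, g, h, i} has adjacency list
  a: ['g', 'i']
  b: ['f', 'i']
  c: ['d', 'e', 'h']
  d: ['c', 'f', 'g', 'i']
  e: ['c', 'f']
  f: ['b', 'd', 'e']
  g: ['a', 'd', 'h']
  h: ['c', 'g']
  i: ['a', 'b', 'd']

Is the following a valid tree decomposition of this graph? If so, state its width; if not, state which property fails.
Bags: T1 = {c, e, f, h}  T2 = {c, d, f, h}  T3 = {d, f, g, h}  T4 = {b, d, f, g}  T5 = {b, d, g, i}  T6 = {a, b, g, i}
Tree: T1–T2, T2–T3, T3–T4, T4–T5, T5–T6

Vertex coverage: the bags together contain {a, b, c, d, e, f, g, h, i}, the full vertex set. Edge coverage: each edge of G has both endpoints in at least one bag. Running intersection: for every vertex, the bags containing it form a connected subtree. All three properties hold, so this is a valid tree decomposition of width max|bag| − 1 = 3, and hence tw(G) ≤ 3.

Yes; width 3.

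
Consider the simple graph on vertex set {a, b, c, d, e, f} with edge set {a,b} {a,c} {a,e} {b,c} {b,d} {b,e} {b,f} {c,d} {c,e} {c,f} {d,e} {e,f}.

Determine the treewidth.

3

A width-3 tree decomposition is:
Bags: B1 = {a, b, c, e}  B2 = {b, c, d, e}  B3 = {b, c, e, f}
Tree: B1–B2, B2–B3
The largest bag has 4 vertices, giving width 3; this decomposition certifies tw(G) ≤ 3. For the lower bound, the 4 vertices {b, c, d, e} are pairwise adjacent, and any tree decomposition puts a clique entirely inside one bag — forcing width ≥ 3. Hence tw(G) = 3 exactly.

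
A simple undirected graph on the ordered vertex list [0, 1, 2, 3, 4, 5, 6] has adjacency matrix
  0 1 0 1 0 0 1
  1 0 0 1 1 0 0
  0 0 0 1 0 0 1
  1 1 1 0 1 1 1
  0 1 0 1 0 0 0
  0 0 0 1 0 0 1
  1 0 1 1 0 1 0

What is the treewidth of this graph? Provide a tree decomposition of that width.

Treewidth 2.
Bags: B1 = {0, 3, 6}  B2 = {0, 1, 3}  B3 = {1, 3, 4}  B4 = {3, 5, 6}  B5 = {2, 3, 6}
Tree: B1–B2, B2–B3, B1–B4, B1–B5

Each bag holds 3 vertices, so the decomposition has width 2, which upper-bounds the treewidth. Conversely, {0, 1, 3} is a clique of size 3, and the vertices of any clique must share a bag in every tree decomposition; so some bag has ≥ 3 vertices and tw(G) ≥ 2. Hence tw(G) = 2 exactly.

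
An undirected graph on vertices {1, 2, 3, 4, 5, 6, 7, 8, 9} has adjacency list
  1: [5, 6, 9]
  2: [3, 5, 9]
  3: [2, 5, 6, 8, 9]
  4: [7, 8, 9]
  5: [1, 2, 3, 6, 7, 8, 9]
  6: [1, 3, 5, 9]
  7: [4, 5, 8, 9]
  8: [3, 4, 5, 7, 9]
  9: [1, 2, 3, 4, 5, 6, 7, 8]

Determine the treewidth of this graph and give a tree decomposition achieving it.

Every bag has size at most 4, so the width is 4 − 1 = 3 and tw(G) ≤ 3. Conversely, {4, 7, 8, 9} is a clique of size 4, and the vertices of any clique must share a bag in every tree decomposition; so some bag has ≥ 4 vertices and tw(G) ≥ 3. Therefore the treewidth is 3.

Treewidth 3.
One optimal decomposition is:
Bags: B1 = {2, 3, 5, 9}  B2 = {3, 5, 8, 9}  B3 = {3, 5, 6, 9}  B4 = {5, 7, 8, 9}  B5 = {4, 7, 8, 9}  B6 = {1, 5, 6, 9}
Tree: B1–B2, B2–B3, B2–B4, B4–B5, B3–B6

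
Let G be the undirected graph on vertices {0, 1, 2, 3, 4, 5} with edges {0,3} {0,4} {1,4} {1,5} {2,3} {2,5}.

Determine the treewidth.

2

A width-2 tree decomposition is:
Bags: B1 = {0, 2, 3}  B2 = {0, 2, 5}  B3 = {0, 1, 5}  B4 = {0, 1, 4}
Tree: B1–B2, B2–B3, B3–B4
Every bag has size at most 3, so the width is 3 − 1 = 2 and tw(G) ≤ 2. The edges 0–3–2–5–1–4–0 form a cycle, so G is not a tree and its treewidth is at least 2. The upper and lower bounds meet at 2, so that is the treewidth.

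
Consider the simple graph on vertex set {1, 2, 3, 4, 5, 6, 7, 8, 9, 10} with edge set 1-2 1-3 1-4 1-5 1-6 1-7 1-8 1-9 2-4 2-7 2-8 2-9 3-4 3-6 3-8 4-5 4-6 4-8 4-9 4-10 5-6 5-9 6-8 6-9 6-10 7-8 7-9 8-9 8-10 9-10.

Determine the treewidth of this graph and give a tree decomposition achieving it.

Each bag holds 5 vertices, so the decomposition has width 4, which upper-bounds the treewidth. On the other hand G contains the 5-clique {1, 2, 4, 8, 9}. A clique must lie in a single bag of any decomposition, so no decomposition can have width below 4. Hence tw(G) = 4 exactly.

Treewidth 4.
One such decomposition:
Bags: B1 = {1, 4, 6, 8, 9}  B2 = {1, 3, 4, 6, 8}  B3 = {1, 2, 4, 8, 9}  B4 = {1, 2, 7, 8, 9}  B5 = {1, 4, 5, 6, 9}  B6 = {4, 6, 8, 9, 10}
Tree: B1–B2, B1–B3, B3–B4, B1–B5, B1–B6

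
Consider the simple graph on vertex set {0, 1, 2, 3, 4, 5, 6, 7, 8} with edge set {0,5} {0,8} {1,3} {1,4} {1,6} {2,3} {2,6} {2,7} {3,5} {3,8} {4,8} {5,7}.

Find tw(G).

A width-3 tree decomposition is:
Bags: B1 = {1, 2, 4, 6}  B2 = {1, 2, 3, 4}  B3 = {2, 3, 4, 8}  B4 = {2, 3, 7, 8}  B5 = {3, 5, 7, 8}  B6 = {0, 5, 7, 8}
Tree: B1–B2, B2–B3, B3–B4, B4–B5, B5–B6
Each bag holds 4 vertices, so the decomposition has width 3, which upper-bounds the treewidth. For the lower bound: the 4 vertex sets {1,4,6}, {2}, {3}, {0,5,7,8} are disjoint, each induces a connected subgraph, and every pair is joined by at least one edge of G. Contracting each set to a single vertex therefore yields K_{4} as a minor, and since treewidth is minor-monotone, tw(G) ≥ tw(K_{4}) = 3. The upper and lower bounds meet at 3, so that is the treewidth.

3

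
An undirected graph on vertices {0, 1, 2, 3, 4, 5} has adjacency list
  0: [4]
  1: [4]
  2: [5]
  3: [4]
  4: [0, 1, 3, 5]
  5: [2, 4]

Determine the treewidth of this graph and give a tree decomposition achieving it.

Each bag holds 2 vertices, so the decomposition has width 1, which upper-bounds the treewidth. G has an edge, so its treewidth is at least 1. The upper and lower bounds meet at 1, so that is the treewidth.

Treewidth 1.
One optimal decomposition is:
Bags: B1 = {4, 5}  B2 = {3, 4}  B3 = {1, 4}  B4 = {0, 4}  B5 = {2, 5}
Tree: B1–B2, B2–B3, B3–B4, B1–B5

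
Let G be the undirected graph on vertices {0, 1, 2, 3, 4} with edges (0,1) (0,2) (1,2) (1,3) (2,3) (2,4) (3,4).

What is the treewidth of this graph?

2

A width-2 tree decomposition is:
Bags: B1 = {1, 2, 3}  B2 = {0, 1, 2}  B3 = {2, 3, 4}
Tree: B1–B2, B1–B3
The largest bag has 3 vertices, giving width 2; this decomposition certifies tw(G) ≤ 2. Conversely, {0, 1, 2} is a clique of size 3, and the vertices of any clique must share a bag in every tree decomposition; so some bag has ≥ 3 vertices and tw(G) ≥ 2. Hence tw(G) = 2 exactly.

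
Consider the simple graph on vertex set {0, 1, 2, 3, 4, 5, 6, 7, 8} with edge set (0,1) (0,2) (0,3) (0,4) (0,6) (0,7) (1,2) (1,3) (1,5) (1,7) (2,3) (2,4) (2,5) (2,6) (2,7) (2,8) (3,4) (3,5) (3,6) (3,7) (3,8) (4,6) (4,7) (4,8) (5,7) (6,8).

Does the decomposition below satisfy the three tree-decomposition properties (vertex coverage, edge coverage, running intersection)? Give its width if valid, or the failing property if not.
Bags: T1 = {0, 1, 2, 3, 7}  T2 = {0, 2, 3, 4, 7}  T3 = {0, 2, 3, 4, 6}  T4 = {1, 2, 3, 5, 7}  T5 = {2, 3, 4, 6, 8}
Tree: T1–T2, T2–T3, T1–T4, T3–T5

Vertex coverage: the bags together contain {0, 1, 2, 3, 4, 5, 6, 7, 8}, the full vertex set. Edge coverage: each edge of G has both endpoints in at least one bag. Running intersection: for every vertex, the bags containing it form a connected subtree. All three properties hold, so this is a valid tree decomposition of width max|bag| − 1 = 4, and hence tw(G) ≤ 4.

Yes; width 4.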